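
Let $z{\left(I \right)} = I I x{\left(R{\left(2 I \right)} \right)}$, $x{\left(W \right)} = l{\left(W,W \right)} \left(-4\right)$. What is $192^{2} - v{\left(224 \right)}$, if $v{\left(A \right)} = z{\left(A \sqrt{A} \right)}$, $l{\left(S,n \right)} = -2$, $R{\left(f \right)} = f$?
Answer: $-89878528$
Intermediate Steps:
$x{\left(W \right)} = 8$ ($x{\left(W \right)} = \left(-2\right) \left(-4\right) = 8$)
$z{\left(I \right)} = 8 I^{2}$ ($z{\left(I \right)} = I I 8 = I^{2} \cdot 8 = 8 I^{2}$)
$v{\left(A \right)} = 8 A^{3}$ ($v{\left(A \right)} = 8 \left(A \sqrt{A}\right)^{2} = 8 \left(A^{\frac{3}{2}}\right)^{2} = 8 A^{3}$)
$192^{2} - v{\left(224 \right)} = 192^{2} - 8 \cdot 224^{3} = 36864 - 8 \cdot 11239424 = 36864 - 89915392 = -89878528$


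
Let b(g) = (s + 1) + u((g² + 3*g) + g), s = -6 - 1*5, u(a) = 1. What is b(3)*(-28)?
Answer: 252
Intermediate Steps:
s = -11 (s = -6 - 5 = -11)
b(g) = -9 (b(g) = (-11 + 1) + 1 = -10 + 1 = -9)
b(3)*(-28) = -9*(-28) = 252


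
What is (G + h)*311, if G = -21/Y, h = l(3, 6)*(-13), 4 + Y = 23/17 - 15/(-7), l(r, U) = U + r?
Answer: -468677/20 ≈ -23434.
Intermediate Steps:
Y = -60/119 (Y = -4 + (23/17 - 15/(-7)) = -4 + (23*(1/17) - 15*(-1/7)) = -4 + (23/17 + 15/7) = -4 + 416/119 = -60/119 ≈ -0.50420)
h = -117 (h = (6 + 3)*(-13) = 9*(-13) = -117)
G = 833/20 (G = -21/(-60/119) = -21*(-119/60) = 833/20 ≈ 41.650)
(G + h)*311 = (833/20 - 117)*311 = -1507/20*311 = -468677/20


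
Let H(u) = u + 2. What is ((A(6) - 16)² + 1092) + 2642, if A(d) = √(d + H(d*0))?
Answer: 3998 - 64*√2 ≈ 3907.5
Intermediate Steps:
H(u) = 2 + u
A(d) = √(2 + d) (A(d) = √(d + (2 + d*0)) = √(d + (2 + 0)) = √(d + 2) = √(2 + d))
((A(6) - 16)² + 1092) + 2642 = ((√(2 + 6) - 16)² + 1092) + 2642 = ((√8 - 16)² + 1092) + 2642 = ((2*√2 - 16)² + 1092) + 2642 = ((-16 + 2*√2)² + 1092) + 2642 = (1092 + (-16 + 2*√2)²) + 2642 = 3734 + (-16 + 2*√2)²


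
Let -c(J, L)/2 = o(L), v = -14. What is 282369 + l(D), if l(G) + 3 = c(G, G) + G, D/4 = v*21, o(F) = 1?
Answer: 281188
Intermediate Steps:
c(J, L) = -2 (c(J, L) = -2*1 = -2)
D = -1176 (D = 4*(-14*21) = 4*(-294) = -1176)
l(G) = -5 + G (l(G) = -3 + (-2 + G) = -5 + G)
282369 + l(D) = 282369 + (-5 - 1176) = 282369 - 1181 = 281188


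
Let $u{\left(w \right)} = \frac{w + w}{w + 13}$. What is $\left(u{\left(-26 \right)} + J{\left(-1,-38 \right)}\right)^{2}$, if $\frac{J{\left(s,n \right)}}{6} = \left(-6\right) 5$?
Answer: $30976$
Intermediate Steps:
$J{\left(s,n \right)} = -180$ ($J{\left(s,n \right)} = 6 \left(\left(-6\right) 5\right) = 6 \left(-30\right) = -180$)
$u{\left(w \right)} = \frac{2 w}{13 + w}$
$\left(u{\left(-26 \right)} + J{\left(-1,-38 \right)}\right)^{2} = \left(2 \left(-26\right) \frac{1}{13 - 26} - 180\right)^{2} = \left(2 \left(-26\right) \frac{1}{-13} - 180\right)^{2} = \left(2 \left(-26\right) \left(- \frac{1}{13}\right) - 180\right)^{2} = \left(4 - 180\right)^{2} = \left(-176\right)^{2} = 30976$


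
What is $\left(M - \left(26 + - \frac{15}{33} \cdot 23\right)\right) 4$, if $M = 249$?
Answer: $\frac{10272}{11} \approx 933.82$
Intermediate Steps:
$\left(M - \left(26 + - \frac{15}{33} \cdot 23\right)\right) 4 = \left(249 - \left(26 + - \frac{15}{33} \cdot 23\right)\right) 4 = \left(249 - \left(26 + \left(-15\right) \frac{1}{33} \cdot 23\right)\right) 4 = \left(249 - \left(26 - \frac{115}{11}\right)\right) 4 = \left(249 - \frac{171}{11}\right) 4 = \frac{2568}{11} \cdot 4 = \frac{10272}{11}$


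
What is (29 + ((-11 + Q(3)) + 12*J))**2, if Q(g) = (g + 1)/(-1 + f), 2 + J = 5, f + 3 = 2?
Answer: 2704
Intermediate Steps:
f = -1 (f = -3 + 2 = -1)
J = 3 (J = -2 + 5 = 3)
Q(g) = -1/2 - g/2 (Q(g) = (g + 1)/(-1 - 1) = (1 + g)/(-2) = (1 + g)*(-1/2) = -1/2 - g/2)
(29 + ((-11 + Q(3)) + 12*J))**2 = (29 + ((-11 + (-1/2 - 1/2*3)) + 12*3))**2 = (29 + ((-11 + (-1/2 - 3/2)) + 36))**2 = (29 + ((-11 - 2) + 36))**2 = (29 + (-13 + 36))**2 = (29 + 23)**2 = 52**2 = 2704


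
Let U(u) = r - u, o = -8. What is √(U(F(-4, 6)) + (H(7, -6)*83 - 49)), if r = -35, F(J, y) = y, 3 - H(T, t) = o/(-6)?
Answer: √435/3 ≈ 6.9522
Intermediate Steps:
H(T, t) = 5/3 (H(T, t) = 3 - (-8)/(-6) = 3 - (-8)*(-1)/6 = 3 - 1*4/3 = 3 - 4/3 = 5/3)
U(u) = -35 - u
√(U(F(-4, 6)) + (H(7, -6)*83 - 49)) = √((-35 - 1*6) + ((5/3)*83 - 49)) = √((-35 - 6) + (415/3 - 49)) = √(-41 + 268/3) = √(145/3) = √435/3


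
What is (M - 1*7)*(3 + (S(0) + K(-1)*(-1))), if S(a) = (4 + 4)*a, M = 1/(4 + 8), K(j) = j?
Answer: -83/3 ≈ -27.667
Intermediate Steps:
M = 1/12 ≈ 0.083333
S(a) = 8*a
(M - 1*7)*(3 + (S(0) + K(-1)*(-1))) = (1/12 - 1*7)*(3 + (8*0 - 1*(-1))) = (1/12 - 7)*(3 + (0 + 1)) = -83*(3 + 1)/12 = -83/12*4 = -83/3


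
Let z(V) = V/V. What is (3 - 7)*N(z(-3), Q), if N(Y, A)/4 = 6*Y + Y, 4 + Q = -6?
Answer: -112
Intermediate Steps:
z(V) = 1
Q = -10 (Q = -4 - 6 = -10)
N(Y, A) = 28*Y (N(Y, A) = 4*(6*Y + Y) = 4*(7*Y) = 28*Y)
(3 - 7)*N(z(-3), Q) = (3 - 7)*(28*1) = -4*28 = -112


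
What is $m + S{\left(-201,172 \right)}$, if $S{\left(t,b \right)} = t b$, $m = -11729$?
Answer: $-46301$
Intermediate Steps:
$S{\left(t,b \right)} = b t$
$m + S{\left(-201,172 \right)} = -11729 + 172 \left(-201\right) = -11729 - 34572 = -46301$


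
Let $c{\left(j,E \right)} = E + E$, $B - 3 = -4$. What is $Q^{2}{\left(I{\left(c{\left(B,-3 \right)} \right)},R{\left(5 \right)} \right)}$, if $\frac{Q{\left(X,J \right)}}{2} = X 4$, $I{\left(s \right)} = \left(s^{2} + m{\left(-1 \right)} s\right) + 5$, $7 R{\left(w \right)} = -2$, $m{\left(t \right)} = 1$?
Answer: $78400$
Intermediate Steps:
$B = -1$ ($B = 3 - 4 = -1$)
$R{\left(w \right)} = - \frac{2}{7}$ ($R{\left(w \right)} = \frac{1}{7} \left(-2\right) = - \frac{2}{7}$)
$c{\left(j,E \right)} = 2 E$
$I{\left(s \right)} = 5 + s + s^{2}$ ($I{\left(s \right)} = \left(s^{2} + 1 s\right) + 5 = \left(s^{2} + s\right) + 5 = \left(s + s^{2}\right) + 5 = 5 + s + s^{2}$)
$Q{\left(X,J \right)} = 8 X$ ($Q{\left(X,J \right)} = 2 X 4 = 2 \cdot 4 X = 8 X$)
$Q^{2}{\left(I{\left(c{\left(B,-3 \right)} \right)},R{\left(5 \right)} \right)} = \left(8 \left(5 + 2 \left(-3\right) + \left(2 \left(-3\right)\right)^{2}\right)\right)^{2} = \left(8 \left(5 - 6 + \left(-6\right)^{2}\right)\right)^{2} = \left(8 \left(5 - 6 + 36\right)\right)^{2} = \left(8 \cdot 35\right)^{2} = 280^{2} = 78400$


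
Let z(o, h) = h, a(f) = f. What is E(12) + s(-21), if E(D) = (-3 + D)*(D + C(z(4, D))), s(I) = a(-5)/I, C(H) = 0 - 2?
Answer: 1895/21 ≈ 90.238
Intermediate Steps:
C(H) = -2
s(I) = -5/I
E(D) = (-3 + D)*(-2 + D) (E(D) = (-3 + D)*(D - 2) = (-3 + D)*(-2 + D))
E(12) + s(-21) = (6 + 12**2 - 5*12) - 5/(-21) = (6 + 144 - 60) - 5*(-1/21) = 90 + 5/21 = 1895/21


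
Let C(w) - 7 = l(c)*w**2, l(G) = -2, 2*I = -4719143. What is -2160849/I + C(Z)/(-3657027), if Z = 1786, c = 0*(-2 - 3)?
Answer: 4173703651591/1568912124351 ≈ 2.6603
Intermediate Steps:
I = -4719143/2 (I = (1/2)*(-4719143) = -4719143/2 ≈ -2.3596e+6)
c = 0 (c = 0*(-5) = 0)
C(w) = 7 - 2*w**2
-2160849/I + C(Z)/(-3657027) = -2160849/(-4719143/2) + (7 - 2*1786**2)/(-3657027) = -2160849*(-2/4719143) + (7 - 2*3189796)*(-1/3657027) = 4321698/4719143 + (7 - 6379592)*(-1/3657027) = 4321698/4719143 - 6379585*(-1/3657027) = 4321698/4719143 + 6379585/3657027 = 4173703651591/1568912124351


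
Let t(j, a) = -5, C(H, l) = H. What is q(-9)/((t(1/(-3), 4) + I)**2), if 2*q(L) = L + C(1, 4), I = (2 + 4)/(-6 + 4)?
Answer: -1/16 ≈ -0.062500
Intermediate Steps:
I = -3 (I = 6/(-2) = 6*(-1/2) = -3)
q(L) = 1/2 + L/2 (q(L) = (L + 1)/2 = (1 + L)/2 = 1/2 + L/2)
q(-9)/((t(1/(-3), 4) + I)**2) = (1/2 + (1/2)*(-9))/((-5 - 3)**2) = (1/2 - 9/2)/((-8)**2) = -4/64 = -4*1/64 = -1/16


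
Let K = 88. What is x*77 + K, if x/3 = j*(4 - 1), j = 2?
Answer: 1474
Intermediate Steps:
x = 18 (x = 3*(2*(4 - 1)) = 3*(2*3) = 3*6 = 18)
x*77 + K = 18*77 + 88 = 1386 + 88 = 1474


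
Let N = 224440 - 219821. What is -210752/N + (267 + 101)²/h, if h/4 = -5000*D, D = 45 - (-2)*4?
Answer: -7000707608/153004375 ≈ -45.755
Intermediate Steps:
N = 4619
D = 53 (D = 45 - 1*(-8) = 45 + 8 = 53)
h = -1060000 (h = 4*(-5000*53) = 4*(-265000) = -1060000)
-210752/N + (267 + 101)²/h = -210752/4619 + (267 + 101)²/(-1060000) = -210752*1/4619 + 368²*(-1/1060000) = -210752/4619 + 135424*(-1/1060000) = -210752/4619 - 4232/33125 = -7000707608/153004375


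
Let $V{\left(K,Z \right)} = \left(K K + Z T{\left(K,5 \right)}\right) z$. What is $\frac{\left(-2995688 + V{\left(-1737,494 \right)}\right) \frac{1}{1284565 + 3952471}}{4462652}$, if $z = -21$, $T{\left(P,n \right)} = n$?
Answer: $- \frac{66408107}{23371069179472} \approx -2.8415 \cdot 10^{-6}$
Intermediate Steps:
$V{\left(K,Z \right)} = - 105 Z - 21 K^{2}$ ($V{\left(K,Z \right)} = \left(K K + Z 5\right) \left(-21\right) = \left(K^{2} + 5 Z\right) \left(-21\right) = - 105 Z - 21 K^{2}$)
$\frac{\left(-2995688 + V{\left(-1737,494 \right)}\right) \frac{1}{1284565 + 3952471}}{4462652} = \frac{\left(-2995688 - \left(51870 + 21 \left(-1737\right)^{2}\right)\right) \frac{1}{1284565 + 3952471}}{4462652} = \frac{-2995688 - 63412419}{5237036} \cdot \frac{1}{4462652} = \left(-2995688 - 63412419\right) \frac{1}{5237036} \cdot \frac{1}{4462652} = \left(-66408107\right) \frac{1}{5237036} \cdot \frac{1}{4462652} = \left(- \frac{66408107}{5237036}\right) \frac{1}{4462652} = - \frac{66408107}{23371069179472}$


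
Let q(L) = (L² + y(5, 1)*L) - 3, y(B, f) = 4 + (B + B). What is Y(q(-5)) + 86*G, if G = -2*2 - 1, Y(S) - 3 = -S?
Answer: -379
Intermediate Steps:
y(B, f) = 4 + 2*B
q(L) = -3 + L² + 14*L (q(L) = (L² + (4 + 2*5)*L) - 3 = (L² + (4 + 10)*L) - 3 = (L² + 14*L) - 3 = -3 + L² + 14*L)
Y(S) = 3 - S
G = -5 (G = -4 - 1 = -5)
Y(q(-5)) + 86*G = (3 - (-3 + (-5)² + 14*(-5))) + 86*(-5) = (3 - (-3 + 25 - 70)) - 430 = (3 - 1*(-48)) - 430 = (3 + 48) - 430 = 51 - 430 = -379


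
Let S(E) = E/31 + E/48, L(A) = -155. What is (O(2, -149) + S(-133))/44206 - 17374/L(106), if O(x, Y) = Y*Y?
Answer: 37030805017/328892640 ≈ 112.59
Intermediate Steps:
O(x, Y) = Y**2
S(E) = 79*E/1488 (S(E) = E*(1/31) + E*(1/48) = E/31 + E/48 = 79*E/1488)
(O(2, -149) + S(-133))/44206 - 17374/L(106) = ((-149)**2 + (79/1488)*(-133))/44206 - 17374/(-155) = (22201 - 10507/1488)*(1/44206) - 17374*(-1/155) = (33024581/1488)*(1/44206) + 17374/155 = 33024581/65778528 + 17374/155 = 37030805017/328892640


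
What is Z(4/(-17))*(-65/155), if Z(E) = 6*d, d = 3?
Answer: -234/31 ≈ -7.5484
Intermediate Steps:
Z(E) = 18 (Z(E) = 6*3 = 18)
Z(4/(-17))*(-65/155) = 18*(-65/155) = 18*(-65*1/155) = 18*(-13/31) = -234/31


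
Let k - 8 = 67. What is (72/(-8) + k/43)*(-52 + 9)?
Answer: 312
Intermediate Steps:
k = 75 (k = 8 + 67 = 75)
(72/(-8) + k/43)*(-52 + 9) = (72/(-8) + 75/43)*(-52 + 9) = (72*(-1/8) + 75*(1/43))*(-43) = (-9 + 75/43)*(-43) = -312/43*(-43) = 312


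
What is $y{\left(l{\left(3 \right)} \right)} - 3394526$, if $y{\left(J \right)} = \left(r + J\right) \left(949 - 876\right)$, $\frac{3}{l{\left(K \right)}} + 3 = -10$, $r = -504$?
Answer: $- \frac{44607353}{13} \approx -3.4313 \cdot 10^{6}$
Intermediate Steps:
$l{\left(K \right)} = - \frac{3}{13}$ ($l{\left(K \right)} = \frac{3}{-3 - 10} = \frac{3}{-13} = 3 \left(- \frac{1}{13}\right) = - \frac{3}{13}$)
$y{\left(J \right)} = -36792 + 73 J$ ($y{\left(J \right)} = \left(-504 + J\right) \left(949 - 876\right) = \left(-504 + J\right) 73 = -36792 + 73 J$)
$y{\left(l{\left(3 \right)} \right)} - 3394526 = \left(-36792 + 73 \left(- \frac{3}{13}\right)\right) - 3394526 = \left(-36792 - \frac{219}{13}\right) - 3394526 = - \frac{478515}{13} - 3394526 = - \frac{44607353}{13}$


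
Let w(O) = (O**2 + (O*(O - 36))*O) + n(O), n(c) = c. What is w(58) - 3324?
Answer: 74106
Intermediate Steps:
w(O) = O + O**2 + O**2*(-36 + O) (w(O) = (O**2 + (O*(O - 36))*O) + O = (O**2 + (O*(-36 + O))*O) + O = (O**2 + O**2*(-36 + O)) + O = O + O**2 + O**2*(-36 + O))
w(58) - 3324 = 58*(1 + 58**2 - 35*58) - 3324 = 58*(1 + 3364 - 2030) - 3324 = 58*1335 - 3324 = 77430 - 3324 = 74106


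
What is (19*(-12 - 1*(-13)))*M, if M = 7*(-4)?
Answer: -532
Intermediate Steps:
M = -28
(19*(-12 - 1*(-13)))*M = (19*(-12 - 1*(-13)))*(-28) = (19*(-12 + 13))*(-28) = (19*1)*(-28) = 19*(-28) = -532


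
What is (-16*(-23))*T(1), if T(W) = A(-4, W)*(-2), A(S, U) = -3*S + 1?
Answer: -9568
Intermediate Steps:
A(S, U) = 1 - 3*S
T(W) = -26 (T(W) = (1 - 3*(-4))*(-2) = (1 + 12)*(-2) = 13*(-2) = -26)
(-16*(-23))*T(1) = -16*(-23)*(-26) = 368*(-26) = -9568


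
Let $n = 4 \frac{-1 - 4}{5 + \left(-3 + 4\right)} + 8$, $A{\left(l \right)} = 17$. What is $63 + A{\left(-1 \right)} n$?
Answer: $\frac{427}{3} \approx 142.33$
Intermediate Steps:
$n = \frac{14}{3}$ ($n = 4 \left(- \frac{5}{5 + 1}\right) + 8 = 4 \left(- \frac{5}{6}\right) + 8 = - \frac{10}{3} + 8 = \frac{14}{3} \approx 4.6667$)
$63 + A{\left(-1 \right)} n = 63 + 17 \cdot \frac{14}{3} = 63 + \frac{238}{3} = \frac{427}{3}$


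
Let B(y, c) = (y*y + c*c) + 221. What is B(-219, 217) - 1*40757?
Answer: 54514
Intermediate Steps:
B(y, c) = 221 + c**2 + y**2 (B(y, c) = (y**2 + c**2) + 221 = (c**2 + y**2) + 221 = 221 + c**2 + y**2)
B(-219, 217) - 1*40757 = (221 + 217**2 + (-219)**2) - 1*40757 = (221 + 47089 + 47961) - 40757 = 95271 - 40757 = 54514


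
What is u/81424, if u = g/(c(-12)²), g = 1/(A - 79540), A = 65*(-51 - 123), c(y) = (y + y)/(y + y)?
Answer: -1/7397370400 ≈ -1.3518e-10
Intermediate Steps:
c(y) = 1 (c(y) = (2*y)/((2*y)) = (2*y)*(1/(2*y)) = 1)
A = -11310 (A = 65*(-174) = -11310)
g = -1/90850 (g = 1/(-11310 - 79540) = 1/(-90850) = -1/90850 ≈ -1.1007e-5)
u = -1/90850 (u = -1/(90850*(1²)) = -1/90850/1 = -1/90850*1 = -1/90850 ≈ -1.1007e-5)
u/81424 = -1/90850/81424 = -1/90850*1/81424 = -1/7397370400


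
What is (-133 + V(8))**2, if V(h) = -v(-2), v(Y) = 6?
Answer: 19321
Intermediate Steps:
V(h) = -6 (V(h) = -1*6 = -6)
(-133 + V(8))**2 = (-133 - 6)**2 = (-139)**2 = 19321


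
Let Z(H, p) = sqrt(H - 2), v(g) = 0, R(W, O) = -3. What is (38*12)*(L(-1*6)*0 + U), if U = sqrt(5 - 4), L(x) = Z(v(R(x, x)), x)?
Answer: 456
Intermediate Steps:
Z(H, p) = sqrt(-2 + H)
L(x) = I*sqrt(2) (L(x) = sqrt(-2 + 0) = sqrt(-2) = I*sqrt(2))
U = 1 (U = sqrt(1) = 1)
(38*12)*(L(-1*6)*0 + U) = (38*12)*((I*sqrt(2))*0 + 1) = 456*(0 + 1) = 456*1 = 456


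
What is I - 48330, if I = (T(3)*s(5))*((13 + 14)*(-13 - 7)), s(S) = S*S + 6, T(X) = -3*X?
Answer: 102330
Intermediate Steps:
s(S) = 6 + S² (s(S) = S² + 6 = 6 + S²)
I = 150660 (I = ((-3*3)*(6 + 5²))*((13 + 14)*(-13 - 7)) = (-9*(6 + 25))*(27*(-20)) = -9*31*(-540) = -279*(-540) = 150660)
I - 48330 = 150660 - 48330 = 102330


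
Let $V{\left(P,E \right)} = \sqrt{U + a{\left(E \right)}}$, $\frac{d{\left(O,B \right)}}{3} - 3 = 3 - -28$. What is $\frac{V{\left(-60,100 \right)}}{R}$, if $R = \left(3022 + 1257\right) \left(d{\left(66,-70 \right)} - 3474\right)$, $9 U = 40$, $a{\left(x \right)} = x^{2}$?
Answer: $- \frac{\sqrt{22510}}{21643182} \approx -6.9321 \cdot 10^{-6}$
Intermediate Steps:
$d{\left(O,B \right)} = 102$ ($d{\left(O,B \right)} = 9 + 3 \left(3 - -28\right) = 9 + 3 \left(3 + 28\right) = 9 + 3 \cdot 31 = 9 + 93 = 102$)
$U = \frac{40}{9}$ ($U = \frac{1}{9} \cdot 40 = \frac{40}{9} \approx 4.4444$)
$R = -14428788$ ($R = \left(3022 + 1257\right) \left(102 - 3474\right) = 4279 \left(-3372\right) = -14428788$)
$V{\left(P,E \right)} = \sqrt{\frac{40}{9} + E^{2}}$
$\frac{V{\left(-60,100 \right)}}{R} = \frac{\frac{1}{3} \sqrt{40 + 9 \cdot 100^{2}}}{-14428788} = \frac{\sqrt{40 + 9 \cdot 10000}}{3} \left(- \frac{1}{14428788}\right) = \frac{\sqrt{40 + 90000}}{3} \left(- \frac{1}{14428788}\right) = \frac{\sqrt{90040}}{3} \left(- \frac{1}{14428788}\right) = \frac{2 \sqrt{22510}}{3} \left(- \frac{1}{14428788}\right) = - \frac{\sqrt{22510}}{21643182}$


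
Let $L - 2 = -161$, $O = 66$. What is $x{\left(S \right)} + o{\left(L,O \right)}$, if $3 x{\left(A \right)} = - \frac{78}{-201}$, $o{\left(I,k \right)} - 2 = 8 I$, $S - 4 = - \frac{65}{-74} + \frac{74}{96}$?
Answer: $- \frac{255244}{201} \approx -1269.9$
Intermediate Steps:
$S = \frac{10033}{1776}$ ($S = 4 + \left(- \frac{65}{-74} + \frac{74}{96}\right) = 4 + \left(\left(-65\right) \left(- \frac{1}{74}\right) + 74 \cdot \frac{1}{96}\right) = 4 + \left(\frac{65}{74} + \frac{37}{48}\right) = 4 + \frac{2929}{1776} = \frac{10033}{1776} \approx 5.6492$)
$L = -159$ ($L = 2 - 161 = -159$)
$o{\left(I,k \right)} = 2 + 8 I$
$x{\left(A \right)} = \frac{26}{201}$ ($x{\left(A \right)} = \frac{\left(-78\right) \frac{1}{-201}}{3} = \frac{\left(-78\right) \left(- \frac{1}{201}\right)}{3} = \frac{1}{3} \cdot \frac{26}{67} = \frac{26}{201}$)
$x{\left(S \right)} + o{\left(L,O \right)} = \frac{26}{201} + \left(2 + 8 \left(-159\right)\right) = \frac{26}{201} + \left(2 - 1272\right) = \frac{26}{201} - 1270 = - \frac{255244}{201}$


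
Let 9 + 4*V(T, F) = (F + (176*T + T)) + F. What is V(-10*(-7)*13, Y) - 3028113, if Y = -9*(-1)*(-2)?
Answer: -11951427/4 ≈ -2.9879e+6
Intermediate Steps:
Y = -18 (Y = 9*(-2) = -18)
V(T, F) = -9/4 + F/2 + 177*T/4 (V(T, F) = -9/4 + ((F + (176*T + T)) + F)/4 = -9/4 + ((F + 177*T) + F)/4 = -9/4 + (2*F + 177*T)/4 = -9/4 + (F/2 + 177*T/4) = -9/4 + F/2 + 177*T/4)
V(-10*(-7)*13, Y) - 3028113 = (-9/4 + (1/2)*(-18) + 177*(-10*(-7)*13)/4) - 3028113 = (-9/4 - 9 + 177*(70*13)/4) - 3028113 = (-9/4 - 9 + (177/4)*910) - 3028113 = (-9/4 - 9 + 80535/2) - 3028113 = 161025/4 - 3028113 = -11951427/4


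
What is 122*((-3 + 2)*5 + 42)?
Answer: 4514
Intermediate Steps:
122*((-3 + 2)*5 + 42) = 122*(-1*5 + 42) = 122*(-5 + 42) = 122*37 = 4514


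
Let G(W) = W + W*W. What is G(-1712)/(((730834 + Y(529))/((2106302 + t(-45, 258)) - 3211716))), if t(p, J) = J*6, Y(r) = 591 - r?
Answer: -202092475682/45681 ≈ -4.4240e+6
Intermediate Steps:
t(p, J) = 6*J
G(W) = W + W²
G(-1712)/(((730834 + Y(529))/((2106302 + t(-45, 258)) - 3211716))) = (-1712*(1 - 1712))/(((730834 + (591 - 1*529))/((2106302 + 6*258) - 3211716))) = (-1712*(-1711))/(((730834 + (591 - 529))/((2106302 + 1548) - 3211716))) = 2929232/(((730834 + 62)/(2107850 - 3211716))) = 2929232/((730896/(-1103866))) = 2929232/((730896*(-1/1103866))) = 2929232/(-365448/551933) = 2929232*(-551933/365448) = -202092475682/45681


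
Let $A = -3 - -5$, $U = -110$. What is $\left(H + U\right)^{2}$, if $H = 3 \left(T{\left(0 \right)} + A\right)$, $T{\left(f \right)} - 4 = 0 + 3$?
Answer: $6889$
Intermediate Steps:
$T{\left(f \right)} = 7$ ($T{\left(f \right)} = 4 + \left(0 + 3\right) = 4 + 3 = 7$)
$A = 2$ ($A = -3 + 5 = 2$)
$H = 27$ ($H = 3 \left(7 + 2\right) = 3 \cdot 9 = 27$)
$\left(H + U\right)^{2} = \left(27 - 110\right)^{2} = \left(-83\right)^{2} = 6889$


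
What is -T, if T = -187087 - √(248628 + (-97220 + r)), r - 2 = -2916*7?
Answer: 187087 + √130998 ≈ 1.8745e+5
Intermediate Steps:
r = -20410 (r = 2 - 2916*7 = 2 - 20412 = -20410)
T = -187087 - √130998 (T = -187087 - √(248628 + (-97220 - 20410)) = -187087 - √(248628 - 117630) = -187087 - √130998 ≈ -1.8745e+5)
-T = -(-187087 - √130998) = 187087 + √130998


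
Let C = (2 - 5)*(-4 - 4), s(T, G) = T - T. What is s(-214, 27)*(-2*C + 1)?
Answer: 0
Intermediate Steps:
s(T, G) = 0
C = 24 (C = -3*(-8) = 24)
s(-214, 27)*(-2*C + 1) = 0*(-2*24 + 1) = 0*(-48 + 1) = 0*(-47) = 0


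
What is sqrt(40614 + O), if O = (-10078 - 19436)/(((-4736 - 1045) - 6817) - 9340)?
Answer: sqrt(4886796151587)/10969 ≈ 201.53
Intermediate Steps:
O = 14757/10969 (O = -29514/((-5781 - 6817) - 9340) = -29514/(-12598 - 9340) = -29514/(-21938) = -29514*(-1/21938) = 14757/10969 ≈ 1.3453)
sqrt(40614 + O) = sqrt(40614 + 14757/10969) = sqrt(445509723/10969) = sqrt(4886796151587)/10969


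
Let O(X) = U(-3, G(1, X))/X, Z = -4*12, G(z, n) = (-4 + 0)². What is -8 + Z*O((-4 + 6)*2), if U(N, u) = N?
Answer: 28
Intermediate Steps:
G(z, n) = 16 (G(z, n) = (-4)² = 16)
Z = -48
O(X) = -3/X
-8 + Z*O((-4 + 6)*2) = -8 - (-144)/((-4 + 6)*2) = -8 - (-144)/(2*2) = -8 - (-144)/4 = -8 - 48*(-¾) = -8 + 36 = 28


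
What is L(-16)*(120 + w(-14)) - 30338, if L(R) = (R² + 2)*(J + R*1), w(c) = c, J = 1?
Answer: -440558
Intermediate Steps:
L(R) = (1 + R)*(2 + R²) (L(R) = (R² + 2)*(1 + R*1) = (2 + R²)*(1 + R) = (1 + R)*(2 + R²))
L(-16)*(120 + w(-14)) - 30338 = (2 + (-16)² + (-16)³ + 2*(-16))*(120 - 14) - 30338 = (2 + 256 - 4096 - 32)*106 - 30338 = -3870*106 - 30338 = -410220 - 30338 = -440558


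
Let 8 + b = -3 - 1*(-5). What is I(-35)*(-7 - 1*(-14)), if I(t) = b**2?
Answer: 252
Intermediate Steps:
b = -6 (b = -8 + (-3 - 1*(-5)) = -8 + (-3 + 5) = -8 + 2 = -6)
I(t) = 36 (I(t) = (-6)**2 = 36)
I(-35)*(-7 - 1*(-14)) = 36*(-7 - 1*(-14)) = 36*(-7 + 14) = 36*7 = 252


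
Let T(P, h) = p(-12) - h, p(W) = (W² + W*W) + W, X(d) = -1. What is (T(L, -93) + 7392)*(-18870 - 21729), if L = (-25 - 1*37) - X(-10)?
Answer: -315088839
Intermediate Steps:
p(W) = W + 2*W² (p(W) = (W² + W²) + W = 2*W² + W = W + 2*W²)
L = -61 (L = (-25 - 1*37) - 1*(-1) = (-25 - 37) + 1 = -62 + 1 = -61)
T(P, h) = 276 - h (T(P, h) = -12*(1 + 2*(-12)) - h = -12*(1 - 24) - h = -12*(-23) - h = 276 - h)
(T(L, -93) + 7392)*(-18870 - 21729) = ((276 - 1*(-93)) + 7392)*(-18870 - 21729) = ((276 + 93) + 7392)*(-40599) = (369 + 7392)*(-40599) = 7761*(-40599) = -315088839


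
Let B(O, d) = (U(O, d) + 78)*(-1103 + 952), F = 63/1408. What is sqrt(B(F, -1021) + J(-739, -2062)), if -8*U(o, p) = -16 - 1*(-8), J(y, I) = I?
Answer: I*sqrt(13991) ≈ 118.28*I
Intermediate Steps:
F = 63/1408 (F = 63*(1/1408) = 63/1408 ≈ 0.044744)
U(o, p) = 1 (U(o, p) = -(-16 - 1*(-8))/8 = -(-16 + 8)/8 = -1/8*(-8) = 1)
B(O, d) = -11929 (B(O, d) = (1 + 78)*(-1103 + 952) = 79*(-151) = -11929)
sqrt(B(F, -1021) + J(-739, -2062)) = sqrt(-11929 - 2062) = sqrt(-13991) = I*sqrt(13991)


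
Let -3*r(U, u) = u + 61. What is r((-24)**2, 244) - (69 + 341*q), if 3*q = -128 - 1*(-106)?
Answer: 2330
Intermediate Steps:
r(U, u) = -61/3 - u/3 (r(U, u) = -(u + 61)/3 = -(61 + u)/3 = -61/3 - u/3)
q = -22/3 (q = (-128 - 1*(-106))/3 = (-128 + 106)/3 = (1/3)*(-22) = -22/3 ≈ -7.3333)
r((-24)**2, 244) - (69 + 341*q) = (-61/3 - 1/3*244) - (69 + 341*(-22/3)) = (-61/3 - 244/3) - (69 - 7502/3) = -305/3 - 1*(-7295/3) = -305/3 + 7295/3 = 2330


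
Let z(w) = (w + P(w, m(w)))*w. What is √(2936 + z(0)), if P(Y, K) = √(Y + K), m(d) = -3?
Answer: 2*√734 ≈ 54.185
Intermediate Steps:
P(Y, K) = √(K + Y)
z(w) = w*(w + √(-3 + w)) (z(w) = (w + √(-3 + w))*w = w*(w + √(-3 + w)))
√(2936 + z(0)) = √(2936 + 0*(0 + √(-3 + 0))) = √(2936 + 0*(0 + √(-3))) = √(2936 + 0*(0 + I*√3)) = √(2936 + 0*(I*√3)) = √(2936 + 0) = √2936 = 2*√734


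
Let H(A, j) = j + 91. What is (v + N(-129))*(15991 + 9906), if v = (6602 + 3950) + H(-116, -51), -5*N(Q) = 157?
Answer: 1367439291/5 ≈ 2.7349e+8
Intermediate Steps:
H(A, j) = 91 + j
N(Q) = -157/5 (N(Q) = -⅕*157 = -157/5)
v = 10592 (v = (6602 + 3950) + (91 - 51) = 10552 + 40 = 10592)
(v + N(-129))*(15991 + 9906) = (10592 - 157/5)*(15991 + 9906) = (52803/5)*25897 = 1367439291/5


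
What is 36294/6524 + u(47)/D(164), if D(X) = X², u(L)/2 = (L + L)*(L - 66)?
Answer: 59553731/10966844 ≈ 5.4303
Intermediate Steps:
u(L) = 4*L*(-66 + L) (u(L) = 2*((L + L)*(L - 66)) = 2*((2*L)*(-66 + L)) = 2*(2*L*(-66 + L)) = 4*L*(-66 + L))
36294/6524 + u(47)/D(164) = 36294/6524 + (4*47*(-66 + 47))/(164²) = 36294*(1/6524) + (4*47*(-19))/26896 = 18147/3262 - 3572*1/26896 = 18147/3262 - 893/6724 = 59553731/10966844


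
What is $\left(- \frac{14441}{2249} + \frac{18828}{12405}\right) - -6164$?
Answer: $\frac{57277228049}{9299615} \approx 6159.1$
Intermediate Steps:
$\left(- \frac{14441}{2249} + \frac{18828}{12405}\right) - -6164 = \left(\left(-14441\right) \frac{1}{2249} + 18828 \cdot \frac{1}{12405}\right) + 6164 = \left(- \frac{14441}{2249} + \frac{6276}{4135}\right) + 6164 = - \frac{45598811}{9299615} + 6164 = \frac{57277228049}{9299615}$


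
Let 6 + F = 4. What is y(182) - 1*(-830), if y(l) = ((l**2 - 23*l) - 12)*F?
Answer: -57022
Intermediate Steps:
F = -2 (F = -6 + 4 = -2)
y(l) = 24 - 2*l**2 + 46*l (y(l) = ((l**2 - 23*l) - 12)*(-2) = (-12 + l**2 - 23*l)*(-2) = 24 - 2*l**2 + 46*l)
y(182) - 1*(-830) = (24 - 2*182**2 + 46*182) - 1*(-830) = (24 - 2*33124 + 8372) + 830 = (24 - 66248 + 8372) + 830 = -57852 + 830 = -57022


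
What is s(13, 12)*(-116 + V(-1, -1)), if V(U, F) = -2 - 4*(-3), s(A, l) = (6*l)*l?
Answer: -91584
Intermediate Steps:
s(A, l) = 6*l**2
V(U, F) = 10 (V(U, F) = -2 + 12 = 10)
s(13, 12)*(-116 + V(-1, -1)) = (6*12**2)*(-116 + 10) = (6*144)*(-106) = 864*(-106) = -91584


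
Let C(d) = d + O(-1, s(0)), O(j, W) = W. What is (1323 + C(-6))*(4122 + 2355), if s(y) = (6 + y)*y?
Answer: 8530209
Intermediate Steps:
s(y) = y*(6 + y)
C(d) = d (C(d) = d + 0*(6 + 0) = d + 0*6 = d + 0 = d)
(1323 + C(-6))*(4122 + 2355) = (1323 - 6)*(4122 + 2355) = 1317*6477 = 8530209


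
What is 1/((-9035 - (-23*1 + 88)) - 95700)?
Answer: -1/104800 ≈ -9.5420e-6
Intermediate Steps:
1/((-9035 - (-23*1 + 88)) - 95700) = 1/((-9035 - (-23 + 88)) - 95700) = 1/((-9035 - 1*65) - 95700) = 1/((-9035 - 65) - 95700) = 1/(-9100 - 95700) = 1/(-104800) = -1/104800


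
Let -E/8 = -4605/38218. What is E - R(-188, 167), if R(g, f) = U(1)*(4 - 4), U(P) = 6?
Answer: 18420/19109 ≈ 0.96394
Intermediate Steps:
R(g, f) = 0 (R(g, f) = 6*(4 - 4) = 6*0 = 0)
E = 18420/19109 (E = -(-36840)/38218 = -8*(-4605/38218) = 18420/19109 ≈ 0.96394)
E - R(-188, 167) = 18420/19109 - 1*0 = 18420/19109 + 0 = 18420/19109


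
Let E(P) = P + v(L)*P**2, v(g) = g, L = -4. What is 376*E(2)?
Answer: -5264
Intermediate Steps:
E(P) = P - 4*P**2
376*E(2) = 376*(2*(1 - 4*2)) = 376*(2*(1 - 8)) = 376*(2*(-7)) = 376*(-14) = -5264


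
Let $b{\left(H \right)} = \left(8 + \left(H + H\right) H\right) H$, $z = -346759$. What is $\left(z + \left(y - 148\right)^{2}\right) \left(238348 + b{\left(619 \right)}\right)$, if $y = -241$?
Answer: $-92754213828684$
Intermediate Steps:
$b{\left(H \right)} = H \left(8 + 2 H^{2}\right)$ ($b{\left(H \right)} = \left(8 + 2 H H\right) H = \left(8 + 2 H^{2}\right) H = H \left(8 + 2 H^{2}\right)$)
$\left(z + \left(y - 148\right)^{2}\right) \left(238348 + b{\left(619 \right)}\right) = \left(-346759 + \left(-241 - 148\right)^{2}\right) \left(238348 + 2 \cdot 619 \left(4 + 619^{2}\right)\right) = \left(-346759 + \left(-389\right)^{2}\right) \left(238348 + 2 \cdot 619 \left(4 + 383161\right)\right) = \left(-346759 + 151321\right) \left(238348 + 2 \cdot 619 \cdot 383165\right) = - 195438 \left(238348 + 474358270\right) = \left(-195438\right) 474596618 = -92754213828684$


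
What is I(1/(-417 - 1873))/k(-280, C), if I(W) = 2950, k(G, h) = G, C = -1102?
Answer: -295/28 ≈ -10.536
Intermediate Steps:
I(1/(-417 - 1873))/k(-280, C) = 2950/(-280) = 2950*(-1/280) = -295/28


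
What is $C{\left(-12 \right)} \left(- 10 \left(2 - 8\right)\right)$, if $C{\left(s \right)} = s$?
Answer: $-720$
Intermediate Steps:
$C{\left(-12 \right)} \left(- 10 \left(2 - 8\right)\right) = - 12 \left(- 10 \left(2 - 8\right)\right) = - 12 \left(\left(-10\right) \left(-6\right)\right) = \left(-12\right) 60 = -720$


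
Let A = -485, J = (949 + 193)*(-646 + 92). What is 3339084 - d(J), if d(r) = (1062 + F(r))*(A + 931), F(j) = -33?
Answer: 2880150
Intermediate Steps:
J = -632668 (J = 1142*(-554) = -632668)
d(r) = 458934 (d(r) = (1062 - 33)*(-485 + 931) = 1029*446 = 458934)
3339084 - d(J) = 3339084 - 1*458934 = 3339084 - 458934 = 2880150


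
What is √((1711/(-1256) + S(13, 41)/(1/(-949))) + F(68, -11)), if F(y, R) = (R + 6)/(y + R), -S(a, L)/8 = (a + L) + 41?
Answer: √924161624066154/35796 ≈ 849.26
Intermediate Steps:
S(a, L) = -328 - 8*L - 8*a (S(a, L) = -8*((a + L) + 41) = -8*((L + a) + 41) = -8*(41 + L + a) = -328 - 8*L - 8*a)
F(y, R) = (6 + R)/(R + y)
√((1711/(-1256) + S(13, 41)/(1/(-949))) + F(68, -11)) = √((1711/(-1256) + (-328 - 8*41 - 8*13)/(1/(-949))) + (6 - 11)/(-11 + 68)) = √((1711*(-1/1256) + (-328 - 328 - 104)/(-1/949)) - 5/57) = √((-1711/1256 - 760*(-949)) + (1/57)*(-5)) = √((-1711/1256 + 721240) - 5/57) = √(905875729/1256 - 5/57) = √(51634910273/71592) = √924161624066154/35796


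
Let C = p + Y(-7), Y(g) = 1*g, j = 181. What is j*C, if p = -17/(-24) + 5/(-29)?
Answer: -814319/696 ≈ -1170.0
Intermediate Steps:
Y(g) = g
p = 373/696 (p = -17*(-1/24) + 5*(-1/29) = 17/24 - 5/29 = 373/696 ≈ 0.53592)
C = -4499/696 (C = 373/696 - 7 = -4499/696 ≈ -6.4641)
j*C = 181*(-4499/696) = -814319/696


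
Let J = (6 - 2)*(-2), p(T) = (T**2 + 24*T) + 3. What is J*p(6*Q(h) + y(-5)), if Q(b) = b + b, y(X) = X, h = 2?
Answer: -6560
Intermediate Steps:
Q(b) = 2*b
p(T) = 3 + T**2 + 24*T
J = -8 (J = 4*(-2) = -8)
J*p(6*Q(h) + y(-5)) = -8*(3 + (6*(2*2) - 5)**2 + 24*(6*(2*2) - 5)) = -8*(3 + (6*4 - 5)**2 + 24*(6*4 - 5)) = -8*(3 + (24 - 5)**2 + 24*(24 - 5)) = -8*(3 + 19**2 + 24*19) = -8*(3 + 361 + 456) = -8*820 = -6560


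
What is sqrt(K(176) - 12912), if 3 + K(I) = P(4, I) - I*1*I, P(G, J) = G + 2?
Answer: I*sqrt(43885) ≈ 209.49*I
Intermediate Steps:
P(G, J) = 2 + G
K(I) = 3 - I**2 (K(I) = -3 + ((2 + 4) - I*1*I) = -3 + (6 - I*I) = -3 + (6 - I**2) = 3 - I**2)
sqrt(K(176) - 12912) = sqrt((3 - 1*176**2) - 12912) = sqrt((3 - 1*30976) - 12912) = sqrt((3 - 30976) - 12912) = sqrt(-30973 - 12912) = sqrt(-43885) = I*sqrt(43885)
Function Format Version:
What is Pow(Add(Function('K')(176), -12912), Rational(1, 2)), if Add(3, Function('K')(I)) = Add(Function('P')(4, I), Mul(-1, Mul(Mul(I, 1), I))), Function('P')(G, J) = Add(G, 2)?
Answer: Mul(I, Pow(43885, Rational(1, 2))) ≈ Mul(209.49, I)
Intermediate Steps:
Function('P')(G, J) = Add(2, G)
Function('K')(I) = Add(3, Mul(-1, Pow(I, 2))) (Function('K')(I) = Add(-3, Add(Add(2, 4), Mul(-1, Mul(Mul(I, 1), I)))) = Add(-3, Add(6, Mul(-1, Mul(I, I)))) = Add(-3, Add(6, Mul(-1, Pow(I, 2)))) = Add(3, Mul(-1, Pow(I, 2))))
Pow(Add(Function('K')(176), -12912), Rational(1, 2)) = Pow(Add(Add(3, Mul(-1, Pow(176, 2))), -12912), Rational(1, 2)) = Pow(Add(Add(3, Mul(-1, 30976)), -12912), Rational(1, 2)) = Pow(Add(Add(3, -30976), -12912), Rational(1, 2)) = Pow(Add(-30973, -12912), Rational(1, 2)) = Pow(-43885, Rational(1, 2)) = Mul(I, Pow(43885, Rational(1, 2)))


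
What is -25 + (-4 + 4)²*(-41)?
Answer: -25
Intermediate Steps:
-25 + (-4 + 4)²*(-41) = -25 + 0²*(-41) = -25 + 0*(-41) = -25 + 0 = -25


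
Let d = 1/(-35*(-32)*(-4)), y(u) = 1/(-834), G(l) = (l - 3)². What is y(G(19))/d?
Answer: 2240/417 ≈ 5.3717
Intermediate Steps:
G(l) = (-3 + l)²
y(u) = -1/834
d = -1/4480 (d = 1/(1120*(-4)) = 1/(-4480) = -1/4480 ≈ -0.00022321)
y(G(19))/d = -1/(834*(-1/4480)) = -1/834*(-4480) = 2240/417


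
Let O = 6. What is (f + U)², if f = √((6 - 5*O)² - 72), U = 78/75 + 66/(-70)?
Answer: 15435289/30625 + 204*√14/175 ≈ 508.37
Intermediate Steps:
U = 17/175 (U = 78*(1/75) + 66*(-1/70) = 26/25 - 33/35 = 17/175 ≈ 0.097143)
f = 6*√14 (f = √((6 - 5*6)² - 72) = √((6 - 30)² - 72) = √((-24)² - 72) = √(576 - 72) = √504 = 6*√14 ≈ 22.450)
(f + U)² = (6*√14 + 17/175)² = (17/175 + 6*√14)²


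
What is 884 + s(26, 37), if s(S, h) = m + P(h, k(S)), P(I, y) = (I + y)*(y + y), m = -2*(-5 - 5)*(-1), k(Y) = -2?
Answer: 724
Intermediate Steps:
m = -20 (m = -2*(-10)*(-1) = 20*(-1) = -20)
P(I, y) = 2*y*(I + y) (P(I, y) = (I + y)*(2*y) = 2*y*(I + y))
s(S, h) = -12 - 4*h (s(S, h) = -20 + 2*(-2)*(h - 2) = -20 + 2*(-2)*(-2 + h) = -20 + (8 - 4*h) = -12 - 4*h)
884 + s(26, 37) = 884 + (-12 - 4*37) = 884 + (-12 - 148) = 884 - 160 = 724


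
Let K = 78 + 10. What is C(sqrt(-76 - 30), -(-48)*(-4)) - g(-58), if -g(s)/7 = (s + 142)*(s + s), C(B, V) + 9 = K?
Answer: -68129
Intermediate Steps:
K = 88
C(B, V) = 79 (C(B, V) = -9 + 88 = 79)
g(s) = -14*s*(142 + s) (g(s) = -7*(s + 142)*(s + s) = -7*(142 + s)*2*s = -14*s*(142 + s))
C(sqrt(-76 - 30), -(-48)*(-4)) - g(-58) = 79 - (-14)*(-58)*(142 - 58) = 79 - (-14)*(-58)*84 = 79 - 1*68208 = 79 - 68208 = -68129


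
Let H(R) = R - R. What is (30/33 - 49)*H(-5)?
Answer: 0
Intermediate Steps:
H(R) = 0
(30/33 - 49)*H(-5) = (30/33 - 49)*0 = (30*(1/33) - 49)*0 = (10/11 - 49)*0 = -529/11*0 = 0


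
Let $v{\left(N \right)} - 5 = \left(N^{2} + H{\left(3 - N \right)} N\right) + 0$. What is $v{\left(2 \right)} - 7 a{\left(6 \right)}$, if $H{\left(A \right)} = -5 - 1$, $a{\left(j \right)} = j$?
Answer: $-45$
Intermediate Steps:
$H{\left(A \right)} = -6$ ($H{\left(A \right)} = -5 - 1 = -6$)
$v{\left(N \right)} = 5 + N^{2} - 6 N$ ($v{\left(N \right)} = 5 + \left(\left(N^{2} - 6 N\right) + 0\right) = 5 + \left(N^{2} - 6 N\right) = 5 + N^{2} - 6 N$)
$v{\left(2 \right)} - 7 a{\left(6 \right)} = \left(5 + 2^{2} - 12\right) - 42 = \left(5 + 4 - 12\right) - 42 = -3 - 42 = -45$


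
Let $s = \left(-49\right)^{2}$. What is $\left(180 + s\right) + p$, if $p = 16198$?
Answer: $18779$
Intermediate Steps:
$s = 2401$
$\left(180 + s\right) + p = \left(180 + 2401\right) + 16198 = 2581 + 16198 = 18779$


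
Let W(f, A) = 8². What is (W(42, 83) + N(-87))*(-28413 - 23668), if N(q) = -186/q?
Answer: -99891358/29 ≈ -3.4445e+6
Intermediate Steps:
W(f, A) = 64
(W(42, 83) + N(-87))*(-28413 - 23668) = (64 - 186/(-87))*(-28413 - 23668) = (64 - 186*(-1/87))*(-52081) = (64 + 62/29)*(-52081) = (1918/29)*(-52081) = -99891358/29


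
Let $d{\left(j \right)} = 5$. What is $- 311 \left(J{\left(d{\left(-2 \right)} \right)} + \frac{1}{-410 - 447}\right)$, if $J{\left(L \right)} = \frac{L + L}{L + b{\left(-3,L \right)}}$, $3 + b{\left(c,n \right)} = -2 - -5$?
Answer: $- \frac{532743}{857} \approx -621.64$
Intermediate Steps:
$b{\left(c,n \right)} = 0$ ($b{\left(c,n \right)} = -3 - -3 = -3 + \left(-2 + 5\right) = -3 + 3 = 0$)
$J{\left(L \right)} = 2$ ($J{\left(L \right)} = \frac{L + L}{L + 0} = \frac{2 L}{L} = 2$)
$- 311 \left(J{\left(d{\left(-2 \right)} \right)} + \frac{1}{-410 - 447}\right) = - 311 \left(2 + \frac{1}{-410 - 447}\right) = - 311 \left(2 + \frac{1}{-857}\right) = - 311 \left(2 - \frac{1}{857}\right) = \left(-311\right) \frac{1713}{857} = - \frac{532743}{857}$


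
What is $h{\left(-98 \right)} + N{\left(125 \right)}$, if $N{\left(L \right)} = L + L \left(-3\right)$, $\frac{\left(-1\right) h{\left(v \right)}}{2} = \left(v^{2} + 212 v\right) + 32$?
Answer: $22030$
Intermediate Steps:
$h{\left(v \right)} = -64 - 424 v - 2 v^{2}$ ($h{\left(v \right)} = - 2 \left(\left(v^{2} + 212 v\right) + 32\right) = - 2 \left(32 + v^{2} + 212 v\right) = -64 - 424 v - 2 v^{2}$)
$N{\left(L \right)} = - 2 L$ ($N{\left(L \right)} = L - 3 L = - 2 L$)
$h{\left(-98 \right)} + N{\left(125 \right)} = \left(-64 - -41552 - 2 \left(-98\right)^{2}\right) - 250 = \left(-64 + 41552 - 19208\right) - 250 = 22280 - 250 = 22030$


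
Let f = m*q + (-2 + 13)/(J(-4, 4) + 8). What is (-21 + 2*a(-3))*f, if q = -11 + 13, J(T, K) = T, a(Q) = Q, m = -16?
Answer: 3159/4 ≈ 789.75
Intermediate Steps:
q = 2
f = -117/4 (f = -16*2 + (-2 + 13)/(-4 + 8) = -32 + 11/4 = -117/4 ≈ -29.250)
(-21 + 2*a(-3))*f = (-21 + 2*(-3))*(-117/4) = (-21 - 6)*(-117/4) = -27*(-117/4) = 3159/4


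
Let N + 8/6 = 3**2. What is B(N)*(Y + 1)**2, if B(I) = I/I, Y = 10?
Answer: 121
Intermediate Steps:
N = 23/3 (N = -4/3 + 3**2 = -4/3 + 9 = 23/3 ≈ 7.6667)
B(I) = 1
B(N)*(Y + 1)**2 = 1*(10 + 1)**2 = 1*11**2 = 1*121 = 121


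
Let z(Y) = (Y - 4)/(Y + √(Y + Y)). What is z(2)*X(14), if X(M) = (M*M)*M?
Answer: -1372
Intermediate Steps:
X(M) = M³ (X(M) = M²*M = M³)
z(Y) = (-4 + Y)/(Y + √2*√Y) (z(Y) = (-4 + Y)/(Y + √(2*Y)) = (-4 + Y)/(Y + √2*√Y))
z(2)*X(14) = ((-4 + 2)/(2 + √2*√2))*14³ = (-2/(2 + 2))*2744 = (-2/4)*2744 = ((¼)*(-2))*2744 = -½*2744 = -1372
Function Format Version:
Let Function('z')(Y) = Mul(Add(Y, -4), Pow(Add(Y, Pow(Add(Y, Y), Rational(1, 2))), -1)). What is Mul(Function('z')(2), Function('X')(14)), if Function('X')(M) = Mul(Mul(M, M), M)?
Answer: -1372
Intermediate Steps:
Function('X')(M) = Pow(M, 3) (Function('X')(M) = Mul(Pow(M, 2), M) = Pow(M, 3))
Function('z')(Y) = Mul(Pow(Add(Y, Mul(Pow(2, Rational(1, 2)), Pow(Y, Rational(1, 2)))), -1), Add(-4, Y)) (Function('z')(Y) = Mul(Add(-4, Y), Pow(Add(Y, Pow(Mul(2, Y), Rational(1, 2))), -1)) = Mul(Add(-4, Y), Pow(Add(Y, Mul(Pow(2, Rational(1, 2)), Pow(Y, Rational(1, 2)))), -1)) = Mul(Pow(Add(Y, Mul(Pow(2, Rational(1, 2)), Pow(Y, Rational(1, 2)))), -1), Add(-4, Y)))
Mul(Function('z')(2), Function('X')(14)) = Mul(Mul(Pow(Add(2, Mul(Pow(2, Rational(1, 2)), Pow(2, Rational(1, 2)))), -1), Add(-4, 2)), Pow(14, 3)) = Mul(Mul(Pow(Add(2, 2), -1), -2), 2744) = Mul(Mul(Pow(4, -1), -2), 2744) = Mul(Mul(Rational(1, 4), -2), 2744) = Mul(Rational(-1, 2), 2744) = -1372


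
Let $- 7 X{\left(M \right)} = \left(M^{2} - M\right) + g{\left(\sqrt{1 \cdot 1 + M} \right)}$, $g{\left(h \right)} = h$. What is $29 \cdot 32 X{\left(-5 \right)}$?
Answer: $- \frac{27840}{7} - \frac{1856 i}{7} \approx -3977.1 - 265.14 i$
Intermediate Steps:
$X{\left(M \right)} = - \frac{M^{2}}{7} - \frac{\sqrt{1 + M}}{7} + \frac{M}{7}$ ($X{\left(M \right)} = - \frac{\left(M^{2} - M\right) + \sqrt{1 \cdot 1 + M}}{7} = - \frac{\left(M^{2} - M\right) + \sqrt{1 + M}}{7} = - \frac{M^{2} + \sqrt{1 + M} - M}{7} = - \frac{M^{2}}{7} - \frac{\sqrt{1 + M}}{7} + \frac{M}{7}$)
$29 \cdot 32 X{\left(-5 \right)} = 29 \cdot 32 \left(- \frac{\left(-5\right)^{2}}{7} - \frac{\sqrt{1 - 5}}{7} + \frac{1}{7} \left(-5\right)\right) = 928 \left(\left(- \frac{1}{7}\right) 25 - \frac{\sqrt{-4}}{7} - \frac{5}{7}\right) = 928 \left(- \frac{25}{7} - \frac{2 i}{7} - \frac{5}{7}\right) = 928 \left(- \frac{30}{7} - \frac{2 i}{7}\right) = - \frac{27840}{7} - \frac{1856 i}{7}$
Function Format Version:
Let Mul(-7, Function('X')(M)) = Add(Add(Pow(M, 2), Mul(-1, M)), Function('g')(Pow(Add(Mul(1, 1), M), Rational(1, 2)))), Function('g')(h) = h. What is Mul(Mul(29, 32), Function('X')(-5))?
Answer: Add(Rational(-27840, 7), Mul(Rational(-1856, 7), I)) ≈ Add(-3977.1, Mul(-265.14, I))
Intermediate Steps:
Function('X')(M) = Add(Mul(Rational(-1, 7), Pow(M, 2)), Mul(Rational(-1, 7), Pow(Add(1, M), Rational(1, 2))), Mul(Rational(1, 7), M)) (Function('X')(M) = Mul(Rational(-1, 7), Add(Add(Pow(M, 2), Mul(-1, M)), Pow(Add(Mul(1, 1), M), Rational(1, 2)))) = Mul(Rational(-1, 7), Add(Add(Pow(M, 2), Mul(-1, M)), Pow(Add(1, M), Rational(1, 2)))) = Mul(Rational(-1, 7), Add(Pow(M, 2), Pow(Add(1, M), Rational(1, 2)), Mul(-1, M))) = Add(Mul(Rational(-1, 7), Pow(M, 2)), Mul(Rational(-1, 7), Pow(Add(1, M), Rational(1, 2))), Mul(Rational(1, 7), M)))
Mul(Mul(29, 32), Function('X')(-5)) = Mul(Mul(29, 32), Add(Mul(Rational(-1, 7), Pow(-5, 2)), Mul(Rational(-1, 7), Pow(Add(1, -5), Rational(1, 2))), Mul(Rational(1, 7), -5))) = Mul(928, Add(Mul(Rational(-1, 7), 25), Mul(Rational(-1, 7), Pow(-4, Rational(1, 2))), Rational(-5, 7))) = Mul(928, Add(Rational(-25, 7), Mul(Rational(-1, 7), Mul(2, I)), Rational(-5, 7))) = Mul(928, Add(Rational(-25, 7), Mul(Rational(-2, 7), I), Rational(-5, 7))) = Mul(928, Add(Rational(-30, 7), Mul(Rational(-2, 7), I))) = Add(Rational(-27840, 7), Mul(Rational(-1856, 7), I))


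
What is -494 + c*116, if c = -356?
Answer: -41790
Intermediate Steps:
-494 + c*116 = -494 - 356*116 = -494 - 41296 = -41790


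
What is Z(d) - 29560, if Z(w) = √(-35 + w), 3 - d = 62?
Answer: -29560 + I*√94 ≈ -29560.0 + 9.6954*I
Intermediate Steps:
d = -59 (d = 3 - 1*62 = 3 - 62 = -59)
Z(d) - 29560 = √(-35 - 59) - 29560 = √(-94) - 29560 = I*√94 - 29560 = -29560 + I*√94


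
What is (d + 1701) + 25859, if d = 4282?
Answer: 31842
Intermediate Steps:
(d + 1701) + 25859 = (4282 + 1701) + 25859 = 5983 + 25859 = 31842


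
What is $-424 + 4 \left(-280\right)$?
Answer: $-1544$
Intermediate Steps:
$-424 + 4 \left(-280\right) = -424 - 1120 = -1544$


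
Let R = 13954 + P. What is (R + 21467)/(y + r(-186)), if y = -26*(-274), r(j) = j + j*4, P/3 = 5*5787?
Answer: 61113/3097 ≈ 19.733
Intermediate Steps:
P = 86805 (P = 3*(5*5787) = 3*28935 = 86805)
r(j) = 5*j (r(j) = j + 4*j = 5*j)
R = 100759 (R = 13954 + 86805 = 100759)
y = 7124
(R + 21467)/(y + r(-186)) = (100759 + 21467)/(7124 + 5*(-186)) = 122226/(7124 - 930) = 122226/6194 = 122226*(1/6194) = 61113/3097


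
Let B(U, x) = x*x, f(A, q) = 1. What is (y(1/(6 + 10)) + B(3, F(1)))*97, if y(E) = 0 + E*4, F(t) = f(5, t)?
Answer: 485/4 ≈ 121.25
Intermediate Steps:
F(t) = 1
B(U, x) = x²
y(E) = 4*E (y(E) = 0 + 4*E = 4*E)
(y(1/(6 + 10)) + B(3, F(1)))*97 = (4/(6 + 10) + 1²)*97 = (4/16 + 1)*97 = (4*(1/16) + 1)*97 = (¼ + 1)*97 = (5/4)*97 = 485/4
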